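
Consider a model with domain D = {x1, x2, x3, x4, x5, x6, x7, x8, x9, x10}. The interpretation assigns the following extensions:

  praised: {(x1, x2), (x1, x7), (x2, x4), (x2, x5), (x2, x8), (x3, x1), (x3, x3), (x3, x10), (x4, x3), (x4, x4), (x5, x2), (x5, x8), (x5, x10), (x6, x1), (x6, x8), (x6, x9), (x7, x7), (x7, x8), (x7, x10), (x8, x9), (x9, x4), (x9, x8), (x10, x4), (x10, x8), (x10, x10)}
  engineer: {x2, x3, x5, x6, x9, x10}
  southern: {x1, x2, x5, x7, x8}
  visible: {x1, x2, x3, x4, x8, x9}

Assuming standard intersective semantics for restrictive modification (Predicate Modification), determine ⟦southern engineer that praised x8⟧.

⟦that praised x8⟧ = {x : ⟨x, x8⟩ ∈ ⟦praised⟧} = {x2, x5, x6, x7, x9, x10}
⟦engineer⟧ = {x2, x3, x5, x6, x9, x10}
… ∩ ⟦that praised x8⟧ = {x2, x3, x5, x6, x9, x10} ∩ {x2, x5, x6, x7, x9, x10} = {x2, x5, x6, x9, x10}
… ∩ ⟦southern⟧ = {x2, x5, x6, x9, x10} ∩ {x1, x2, x5, x7, x8} = {x2, x5}
So ⟦southern engineer that praised x8⟧ = {x2, x5}.

{x2, x5}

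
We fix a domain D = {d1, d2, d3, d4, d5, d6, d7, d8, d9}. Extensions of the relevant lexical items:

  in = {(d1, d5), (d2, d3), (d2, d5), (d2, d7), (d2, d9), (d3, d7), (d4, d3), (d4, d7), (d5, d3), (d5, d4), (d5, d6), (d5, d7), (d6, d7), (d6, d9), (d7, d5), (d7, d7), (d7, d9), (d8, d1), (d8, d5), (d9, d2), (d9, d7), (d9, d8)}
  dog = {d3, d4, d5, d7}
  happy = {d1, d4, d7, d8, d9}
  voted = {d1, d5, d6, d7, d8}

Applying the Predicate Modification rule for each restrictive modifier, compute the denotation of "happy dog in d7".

{d4, d7}

⟦in d7⟧ = {x : ⟨x, d7⟩ ∈ ⟦in⟧} = {d2, d3, d4, d5, d6, d7, d9}
⟦dog⟧ = {d3, d4, d5, d7}
… ∩ ⟦in d7⟧ = {d3, d4, d5, d7} ∩ {d2, d3, d4, d5, d6, d7, d9} = {d3, d4, d5, d7}
… ∩ ⟦happy⟧ = {d3, d4, d5, d7} ∩ {d1, d4, d7, d8, d9} = {d4, d7}
So ⟦happy dog in d7⟧ = {d4, d7}.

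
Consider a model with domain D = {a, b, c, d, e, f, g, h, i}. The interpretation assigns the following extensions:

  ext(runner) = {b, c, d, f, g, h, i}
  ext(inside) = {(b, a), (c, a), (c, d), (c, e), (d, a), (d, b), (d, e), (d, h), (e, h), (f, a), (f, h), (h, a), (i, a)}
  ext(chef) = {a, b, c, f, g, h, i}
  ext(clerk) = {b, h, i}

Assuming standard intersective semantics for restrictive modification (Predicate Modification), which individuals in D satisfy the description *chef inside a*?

{b, c, f, h, i}

⟦inside a⟧ = {x : ⟨x, a⟩ ∈ ⟦inside⟧} = {b, c, d, f, h, i}
⟦chef⟧ = {a, b, c, f, g, h, i}
… ∩ ⟦inside a⟧ = {a, b, c, f, g, h, i} ∩ {b, c, d, f, h, i} = {b, c, f, h, i}
So ⟦chef inside a⟧ = {b, c, f, h, i}.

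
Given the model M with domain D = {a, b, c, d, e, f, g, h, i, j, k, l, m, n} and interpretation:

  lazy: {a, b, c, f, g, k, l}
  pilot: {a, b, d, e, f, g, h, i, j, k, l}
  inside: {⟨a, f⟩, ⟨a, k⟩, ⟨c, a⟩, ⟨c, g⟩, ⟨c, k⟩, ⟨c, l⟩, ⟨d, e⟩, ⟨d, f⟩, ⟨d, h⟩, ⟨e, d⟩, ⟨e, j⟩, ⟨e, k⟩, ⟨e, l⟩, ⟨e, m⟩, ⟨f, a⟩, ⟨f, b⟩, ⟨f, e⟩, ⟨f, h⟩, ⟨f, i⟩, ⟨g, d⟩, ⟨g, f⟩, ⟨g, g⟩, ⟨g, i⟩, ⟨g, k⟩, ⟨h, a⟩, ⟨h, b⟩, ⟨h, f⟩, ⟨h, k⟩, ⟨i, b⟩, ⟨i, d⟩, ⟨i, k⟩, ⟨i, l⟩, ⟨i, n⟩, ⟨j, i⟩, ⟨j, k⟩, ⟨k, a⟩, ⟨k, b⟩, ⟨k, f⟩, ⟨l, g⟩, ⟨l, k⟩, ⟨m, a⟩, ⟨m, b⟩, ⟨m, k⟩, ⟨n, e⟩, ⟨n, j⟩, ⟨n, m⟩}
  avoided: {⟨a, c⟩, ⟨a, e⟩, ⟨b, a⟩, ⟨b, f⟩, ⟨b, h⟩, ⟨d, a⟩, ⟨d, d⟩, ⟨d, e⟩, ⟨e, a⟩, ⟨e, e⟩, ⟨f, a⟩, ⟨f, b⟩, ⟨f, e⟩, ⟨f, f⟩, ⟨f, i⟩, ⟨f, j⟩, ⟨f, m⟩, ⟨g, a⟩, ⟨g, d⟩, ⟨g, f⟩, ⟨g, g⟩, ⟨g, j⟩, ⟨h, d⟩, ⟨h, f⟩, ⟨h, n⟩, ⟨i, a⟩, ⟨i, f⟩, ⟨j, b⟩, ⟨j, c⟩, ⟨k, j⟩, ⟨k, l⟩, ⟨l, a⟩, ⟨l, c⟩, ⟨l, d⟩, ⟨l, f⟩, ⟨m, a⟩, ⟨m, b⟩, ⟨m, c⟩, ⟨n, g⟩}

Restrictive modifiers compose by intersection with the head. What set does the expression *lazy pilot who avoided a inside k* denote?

{g, l}

⟦who avoided a⟧ = {x : ⟨x, a⟩ ∈ ⟦avoided⟧} = {b, d, e, f, g, i, l, m}
⟦inside k⟧ = {x : ⟨x, k⟩ ∈ ⟦inside⟧} = {a, c, e, g, h, i, j, l, m}
⟦pilot⟧ = {a, b, d, e, f, g, h, i, j, k, l}
… ∩ ⟦who avoided a⟧ = {a, b, d, e, f, g, h, i, j, k, l} ∩ {b, d, e, f, g, i, l, m} = {b, d, e, f, g, i, l}
… ∩ ⟦inside k⟧ = {b, d, e, f, g, i, l} ∩ {a, c, e, g, h, i, j, l, m} = {e, g, i, l}
… ∩ ⟦lazy⟧ = {e, g, i, l} ∩ {a, b, c, f, g, k, l} = {g, l}
So ⟦lazy pilot who avoided a inside k⟧ = {g, l}.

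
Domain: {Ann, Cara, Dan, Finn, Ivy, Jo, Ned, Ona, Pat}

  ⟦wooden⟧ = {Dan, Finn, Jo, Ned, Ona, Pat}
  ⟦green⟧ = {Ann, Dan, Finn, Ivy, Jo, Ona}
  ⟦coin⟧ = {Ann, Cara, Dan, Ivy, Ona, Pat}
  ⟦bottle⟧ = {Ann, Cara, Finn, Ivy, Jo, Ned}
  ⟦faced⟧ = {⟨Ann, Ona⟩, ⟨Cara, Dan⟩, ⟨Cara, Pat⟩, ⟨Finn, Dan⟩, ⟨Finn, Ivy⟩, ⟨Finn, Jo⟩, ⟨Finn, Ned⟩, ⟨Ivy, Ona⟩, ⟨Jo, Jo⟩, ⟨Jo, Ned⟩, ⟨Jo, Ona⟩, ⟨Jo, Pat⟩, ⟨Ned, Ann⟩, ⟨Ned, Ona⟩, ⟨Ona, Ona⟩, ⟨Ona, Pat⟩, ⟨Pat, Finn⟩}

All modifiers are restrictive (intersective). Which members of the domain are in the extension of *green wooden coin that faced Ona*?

{Ona}

⟦that faced Ona⟧ = {x : ⟨x, Ona⟩ ∈ ⟦faced⟧} = {Ann, Ivy, Jo, Ned, Ona}
⟦coin⟧ = {Ann, Cara, Dan, Ivy, Ona, Pat}
… ∩ ⟦that faced Ona⟧ = {Ann, Cara, Dan, Ivy, Ona, Pat} ∩ {Ann, Ivy, Jo, Ned, Ona} = {Ann, Ivy, Ona}
… ∩ ⟦green⟧ = {Ann, Ivy, Ona} ∩ {Ann, Dan, Finn, Ivy, Jo, Ona} = {Ann, Ivy, Ona}
… ∩ ⟦wooden⟧ = {Ann, Ivy, Ona} ∩ {Dan, Finn, Jo, Ned, Ona, Pat} = {Ona}
So ⟦green wooden coin that faced Ona⟧ = {Ona}.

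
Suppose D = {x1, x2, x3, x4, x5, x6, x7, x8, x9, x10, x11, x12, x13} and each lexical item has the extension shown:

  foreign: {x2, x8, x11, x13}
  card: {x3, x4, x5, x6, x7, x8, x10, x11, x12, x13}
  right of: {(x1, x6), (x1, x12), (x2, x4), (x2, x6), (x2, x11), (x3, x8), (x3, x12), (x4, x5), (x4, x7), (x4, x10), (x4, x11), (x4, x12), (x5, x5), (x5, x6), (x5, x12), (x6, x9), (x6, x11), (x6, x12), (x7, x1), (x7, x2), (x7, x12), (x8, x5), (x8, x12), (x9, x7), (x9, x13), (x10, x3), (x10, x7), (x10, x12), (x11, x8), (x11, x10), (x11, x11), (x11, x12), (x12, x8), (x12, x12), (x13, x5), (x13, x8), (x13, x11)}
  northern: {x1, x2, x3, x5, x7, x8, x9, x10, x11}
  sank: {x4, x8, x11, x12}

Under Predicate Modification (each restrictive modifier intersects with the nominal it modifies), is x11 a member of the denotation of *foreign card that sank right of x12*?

⟦that sank⟧ = ⟦sank⟧ = {x4, x8, x11, x12}
⟦right of x12⟧ = {x : ⟨x, x12⟩ ∈ ⟦right of⟧} = {x1, x3, x4, x5, x6, x7, x8, x10, x11, x12}
⟦card⟧ = {x3, x4, x5, x6, x7, x8, x10, x11, x12, x13}
… ∩ ⟦that sank⟧ = {x3, x4, x5, x6, x7, x8, x10, x11, x12, x13} ∩ {x4, x8, x11, x12} = {x4, x8, x11, x12}
… ∩ ⟦right of x12⟧ = {x4, x8, x11, x12} ∩ {x1, x3, x4, x5, x6, x7, x8, x10, x11, x12} = {x4, x8, x11, x12}
… ∩ ⟦foreign⟧ = {x4, x8, x11, x12} ∩ {x2, x8, x11, x13} = {x8, x11}
⟦foreign card that sank right of x12⟧ = {x8, x11}; x11 ∈ this set.

yes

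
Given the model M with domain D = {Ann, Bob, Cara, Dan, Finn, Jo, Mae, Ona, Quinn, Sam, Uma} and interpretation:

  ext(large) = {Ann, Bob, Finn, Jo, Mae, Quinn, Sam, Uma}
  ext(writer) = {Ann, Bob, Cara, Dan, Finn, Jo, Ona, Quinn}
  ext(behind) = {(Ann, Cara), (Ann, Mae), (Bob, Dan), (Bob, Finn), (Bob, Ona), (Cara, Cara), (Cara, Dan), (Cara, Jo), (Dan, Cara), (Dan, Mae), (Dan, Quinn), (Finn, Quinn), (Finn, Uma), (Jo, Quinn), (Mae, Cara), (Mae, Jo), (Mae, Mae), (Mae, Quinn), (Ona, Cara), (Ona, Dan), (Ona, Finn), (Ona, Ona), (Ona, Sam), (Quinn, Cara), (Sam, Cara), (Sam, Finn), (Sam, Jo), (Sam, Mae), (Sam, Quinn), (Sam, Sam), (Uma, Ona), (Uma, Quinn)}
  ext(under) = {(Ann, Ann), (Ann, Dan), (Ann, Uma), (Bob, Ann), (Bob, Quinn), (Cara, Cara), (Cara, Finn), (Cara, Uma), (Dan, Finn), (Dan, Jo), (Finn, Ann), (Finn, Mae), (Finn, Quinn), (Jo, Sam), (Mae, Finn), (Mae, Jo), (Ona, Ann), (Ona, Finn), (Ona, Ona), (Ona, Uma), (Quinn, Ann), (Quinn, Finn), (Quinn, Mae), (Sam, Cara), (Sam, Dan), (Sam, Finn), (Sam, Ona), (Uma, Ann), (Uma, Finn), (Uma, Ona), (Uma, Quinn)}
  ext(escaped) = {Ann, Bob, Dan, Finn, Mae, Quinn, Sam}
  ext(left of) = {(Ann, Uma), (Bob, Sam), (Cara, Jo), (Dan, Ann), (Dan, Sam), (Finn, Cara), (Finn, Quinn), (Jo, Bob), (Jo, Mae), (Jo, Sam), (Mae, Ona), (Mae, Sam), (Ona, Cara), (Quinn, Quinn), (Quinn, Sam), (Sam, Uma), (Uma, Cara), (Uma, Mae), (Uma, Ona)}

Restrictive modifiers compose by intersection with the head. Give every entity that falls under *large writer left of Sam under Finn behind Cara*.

{Quinn}

⟦left of Sam⟧ = {x : ⟨x, Sam⟩ ∈ ⟦left of⟧} = {Bob, Dan, Jo, Mae, Quinn}
⟦under Finn⟧ = {x : ⟨x, Finn⟩ ∈ ⟦under⟧} = {Cara, Dan, Mae, Ona, Quinn, Sam, Uma}
⟦behind Cara⟧ = {x : ⟨x, Cara⟩ ∈ ⟦behind⟧} = {Ann, Cara, Dan, Mae, Ona, Quinn, Sam}
⟦writer⟧ = {Ann, Bob, Cara, Dan, Finn, Jo, Ona, Quinn}
… ∩ ⟦left of Sam⟧ = {Ann, Bob, Cara, Dan, Finn, Jo, Ona, Quinn} ∩ {Bob, Dan, Jo, Mae, Quinn} = {Bob, Dan, Jo, Quinn}
… ∩ ⟦under Finn⟧ = {Bob, Dan, Jo, Quinn} ∩ {Cara, Dan, Mae, Ona, Quinn, Sam, Uma} = {Dan, Quinn}
… ∩ ⟦behind Cara⟧ = {Dan, Quinn} ∩ {Ann, Cara, Dan, Mae, Ona, Quinn, Sam} = {Dan, Quinn}
… ∩ ⟦large⟧ = {Dan, Quinn} ∩ {Ann, Bob, Finn, Jo, Mae, Quinn, Sam, Uma} = {Quinn}
So ⟦large writer left of Sam under Finn behind Cara⟧ = {Quinn}.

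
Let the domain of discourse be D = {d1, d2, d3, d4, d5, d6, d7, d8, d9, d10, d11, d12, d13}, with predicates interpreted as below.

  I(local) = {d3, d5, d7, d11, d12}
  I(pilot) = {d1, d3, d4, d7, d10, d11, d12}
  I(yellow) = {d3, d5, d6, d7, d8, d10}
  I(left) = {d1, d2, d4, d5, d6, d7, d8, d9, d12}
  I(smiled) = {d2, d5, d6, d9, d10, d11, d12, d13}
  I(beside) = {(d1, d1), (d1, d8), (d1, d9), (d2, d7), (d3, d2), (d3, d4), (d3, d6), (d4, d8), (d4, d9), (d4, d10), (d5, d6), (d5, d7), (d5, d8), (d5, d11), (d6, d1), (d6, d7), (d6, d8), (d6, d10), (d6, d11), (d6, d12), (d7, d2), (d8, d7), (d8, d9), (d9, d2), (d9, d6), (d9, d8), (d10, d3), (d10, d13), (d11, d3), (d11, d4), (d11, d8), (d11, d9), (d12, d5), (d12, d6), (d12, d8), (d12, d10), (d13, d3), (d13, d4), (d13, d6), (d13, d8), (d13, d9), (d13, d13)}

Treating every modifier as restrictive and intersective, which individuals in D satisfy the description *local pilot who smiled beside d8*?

{d11, d12}

⟦who smiled⟧ = ⟦smiled⟧ = {d2, d5, d6, d9, d10, d11, d12, d13}
⟦beside d8⟧ = {x : ⟨x, d8⟩ ∈ ⟦beside⟧} = {d1, d4, d5, d6, d9, d11, d12, d13}
⟦pilot⟧ = {d1, d3, d4, d7, d10, d11, d12}
… ∩ ⟦who smiled⟧ = {d1, d3, d4, d7, d10, d11, d12} ∩ {d2, d5, d6, d9, d10, d11, d12, d13} = {d10, d11, d12}
… ∩ ⟦beside d8⟧ = {d10, d11, d12} ∩ {d1, d4, d5, d6, d9, d11, d12, d13} = {d11, d12}
… ∩ ⟦local⟧ = {d11, d12} ∩ {d3, d5, d7, d11, d12} = {d11, d12}
So ⟦local pilot who smiled beside d8⟧ = {d11, d12}.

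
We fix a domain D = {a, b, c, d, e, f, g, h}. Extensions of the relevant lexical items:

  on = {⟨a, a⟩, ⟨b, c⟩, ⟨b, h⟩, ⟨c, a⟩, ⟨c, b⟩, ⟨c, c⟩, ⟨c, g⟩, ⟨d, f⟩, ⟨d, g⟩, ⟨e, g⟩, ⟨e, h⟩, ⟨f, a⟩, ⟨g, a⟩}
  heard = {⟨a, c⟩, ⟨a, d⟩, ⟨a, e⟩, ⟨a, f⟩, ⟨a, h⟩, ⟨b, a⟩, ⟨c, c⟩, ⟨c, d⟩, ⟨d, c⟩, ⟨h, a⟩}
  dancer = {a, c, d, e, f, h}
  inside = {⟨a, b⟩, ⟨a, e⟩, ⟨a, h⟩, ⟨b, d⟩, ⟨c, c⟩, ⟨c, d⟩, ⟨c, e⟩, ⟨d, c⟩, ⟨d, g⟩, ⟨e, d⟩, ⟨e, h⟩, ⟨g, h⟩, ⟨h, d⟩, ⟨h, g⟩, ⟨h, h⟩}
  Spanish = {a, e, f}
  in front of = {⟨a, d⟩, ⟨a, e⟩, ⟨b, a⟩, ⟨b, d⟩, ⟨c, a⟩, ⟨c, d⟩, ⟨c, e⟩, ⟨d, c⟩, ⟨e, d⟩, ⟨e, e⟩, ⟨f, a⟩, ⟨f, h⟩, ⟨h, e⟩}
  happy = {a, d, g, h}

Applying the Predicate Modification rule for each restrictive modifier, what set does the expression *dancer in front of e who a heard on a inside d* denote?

⟦in front of e⟧ = {x : ⟨x, e⟩ ∈ ⟦in front of⟧} = {a, c, e, h}
⟦who a heard⟧ = {x : ⟨a, x⟩ ∈ ⟦heard⟧} = {c, d, e, f, h}
⟦on a⟧ = {x : ⟨x, a⟩ ∈ ⟦on⟧} = {a, c, f, g}
⟦inside d⟧ = {x : ⟨x, d⟩ ∈ ⟦inside⟧} = {b, c, e, h}
⟦dancer⟧ = {a, c, d, e, f, h}
… ∩ ⟦in front of e⟧ = {a, c, d, e, f, h} ∩ {a, c, e, h} = {a, c, e, h}
… ∩ ⟦who a heard⟧ = {a, c, e, h} ∩ {c, d, e, f, h} = {c, e, h}
… ∩ ⟦on a⟧ = {c, e, h} ∩ {a, c, f, g} = {c}
… ∩ ⟦inside d⟧ = {c} ∩ {b, c, e, h} = {c}
So ⟦dancer in front of e who a heard on a inside d⟧ = {c}.

{c}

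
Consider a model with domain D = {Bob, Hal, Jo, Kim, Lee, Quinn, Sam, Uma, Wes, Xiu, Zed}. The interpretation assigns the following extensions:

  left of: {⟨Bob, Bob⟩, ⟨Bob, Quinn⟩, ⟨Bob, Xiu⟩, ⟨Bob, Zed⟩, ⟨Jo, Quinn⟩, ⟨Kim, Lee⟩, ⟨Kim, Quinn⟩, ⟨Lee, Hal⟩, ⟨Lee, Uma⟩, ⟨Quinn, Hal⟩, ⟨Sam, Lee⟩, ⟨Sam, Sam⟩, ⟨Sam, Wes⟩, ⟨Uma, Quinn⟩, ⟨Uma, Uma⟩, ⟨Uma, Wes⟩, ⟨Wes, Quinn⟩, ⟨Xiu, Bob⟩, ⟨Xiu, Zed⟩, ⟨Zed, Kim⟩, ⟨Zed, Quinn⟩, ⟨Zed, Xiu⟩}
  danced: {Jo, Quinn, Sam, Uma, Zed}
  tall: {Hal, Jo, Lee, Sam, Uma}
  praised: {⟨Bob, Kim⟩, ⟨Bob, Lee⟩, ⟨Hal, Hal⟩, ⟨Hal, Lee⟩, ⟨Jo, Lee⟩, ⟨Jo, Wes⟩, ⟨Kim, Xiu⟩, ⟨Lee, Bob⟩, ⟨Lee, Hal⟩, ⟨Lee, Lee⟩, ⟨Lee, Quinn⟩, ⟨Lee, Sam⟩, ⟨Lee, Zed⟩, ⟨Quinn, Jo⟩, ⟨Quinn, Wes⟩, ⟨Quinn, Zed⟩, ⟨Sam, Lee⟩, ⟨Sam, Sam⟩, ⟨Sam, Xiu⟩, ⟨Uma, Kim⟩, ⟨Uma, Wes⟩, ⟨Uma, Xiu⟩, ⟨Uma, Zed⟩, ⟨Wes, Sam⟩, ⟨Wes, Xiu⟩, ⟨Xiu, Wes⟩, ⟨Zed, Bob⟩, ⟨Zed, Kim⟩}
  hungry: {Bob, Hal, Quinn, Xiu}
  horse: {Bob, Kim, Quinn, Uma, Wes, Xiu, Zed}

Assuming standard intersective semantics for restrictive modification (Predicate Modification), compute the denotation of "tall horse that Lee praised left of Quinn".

{}

⟦that Lee praised⟧ = {x : ⟨Lee, x⟩ ∈ ⟦praised⟧} = {Bob, Hal, Lee, Quinn, Sam, Zed}
⟦left of Quinn⟧ = {x : ⟨x, Quinn⟩ ∈ ⟦left of⟧} = {Bob, Jo, Kim, Uma, Wes, Zed}
⟦horse⟧ = {Bob, Kim, Quinn, Uma, Wes, Xiu, Zed}
… ∩ ⟦that Lee praised⟧ = {Bob, Kim, Quinn, Uma, Wes, Xiu, Zed} ∩ {Bob, Hal, Lee, Quinn, Sam, Zed} = {Bob, Quinn, Zed}
… ∩ ⟦left of Quinn⟧ = {Bob, Quinn, Zed} ∩ {Bob, Jo, Kim, Uma, Wes, Zed} = {Bob, Zed}
… ∩ ⟦tall⟧ = {Bob, Zed} ∩ {Hal, Jo, Lee, Sam, Uma} = ∅
So ⟦tall horse that Lee praised left of Quinn⟧ = {}.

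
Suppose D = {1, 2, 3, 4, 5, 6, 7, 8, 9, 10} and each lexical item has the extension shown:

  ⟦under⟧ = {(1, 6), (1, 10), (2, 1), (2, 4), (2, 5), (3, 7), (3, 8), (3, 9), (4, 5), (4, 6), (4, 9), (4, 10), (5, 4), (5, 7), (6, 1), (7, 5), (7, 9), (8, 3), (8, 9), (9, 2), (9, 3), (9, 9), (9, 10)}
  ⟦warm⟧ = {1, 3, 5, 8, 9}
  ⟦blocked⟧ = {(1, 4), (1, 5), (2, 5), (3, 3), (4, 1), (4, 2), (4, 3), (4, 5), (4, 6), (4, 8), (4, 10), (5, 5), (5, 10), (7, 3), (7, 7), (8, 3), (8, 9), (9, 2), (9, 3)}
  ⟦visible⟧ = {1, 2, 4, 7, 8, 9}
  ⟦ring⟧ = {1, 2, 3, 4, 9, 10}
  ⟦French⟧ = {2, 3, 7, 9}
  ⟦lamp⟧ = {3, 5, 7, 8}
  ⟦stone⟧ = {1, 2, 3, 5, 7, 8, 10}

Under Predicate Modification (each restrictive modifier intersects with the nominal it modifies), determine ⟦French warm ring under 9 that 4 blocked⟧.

{3}

⟦under 9⟧ = {x : ⟨x, 9⟩ ∈ ⟦under⟧} = {3, 4, 7, 8, 9}
⟦that 4 blocked⟧ = {x : ⟨4, x⟩ ∈ ⟦blocked⟧} = {1, 2, 3, 5, 6, 8, 10}
⟦ring⟧ = {1, 2, 3, 4, 9, 10}
… ∩ ⟦under 9⟧ = {1, 2, 3, 4, 9, 10} ∩ {3, 4, 7, 8, 9} = {3, 4, 9}
… ∩ ⟦that 4 blocked⟧ = {3, 4, 9} ∩ {1, 2, 3, 5, 6, 8, 10} = {3}
… ∩ ⟦French⟧ = {3} ∩ {2, 3, 7, 9} = {3}
… ∩ ⟦warm⟧ = {3} ∩ {1, 3, 5, 8, 9} = {3}
So ⟦French warm ring under 9 that 4 blocked⟧ = {3}.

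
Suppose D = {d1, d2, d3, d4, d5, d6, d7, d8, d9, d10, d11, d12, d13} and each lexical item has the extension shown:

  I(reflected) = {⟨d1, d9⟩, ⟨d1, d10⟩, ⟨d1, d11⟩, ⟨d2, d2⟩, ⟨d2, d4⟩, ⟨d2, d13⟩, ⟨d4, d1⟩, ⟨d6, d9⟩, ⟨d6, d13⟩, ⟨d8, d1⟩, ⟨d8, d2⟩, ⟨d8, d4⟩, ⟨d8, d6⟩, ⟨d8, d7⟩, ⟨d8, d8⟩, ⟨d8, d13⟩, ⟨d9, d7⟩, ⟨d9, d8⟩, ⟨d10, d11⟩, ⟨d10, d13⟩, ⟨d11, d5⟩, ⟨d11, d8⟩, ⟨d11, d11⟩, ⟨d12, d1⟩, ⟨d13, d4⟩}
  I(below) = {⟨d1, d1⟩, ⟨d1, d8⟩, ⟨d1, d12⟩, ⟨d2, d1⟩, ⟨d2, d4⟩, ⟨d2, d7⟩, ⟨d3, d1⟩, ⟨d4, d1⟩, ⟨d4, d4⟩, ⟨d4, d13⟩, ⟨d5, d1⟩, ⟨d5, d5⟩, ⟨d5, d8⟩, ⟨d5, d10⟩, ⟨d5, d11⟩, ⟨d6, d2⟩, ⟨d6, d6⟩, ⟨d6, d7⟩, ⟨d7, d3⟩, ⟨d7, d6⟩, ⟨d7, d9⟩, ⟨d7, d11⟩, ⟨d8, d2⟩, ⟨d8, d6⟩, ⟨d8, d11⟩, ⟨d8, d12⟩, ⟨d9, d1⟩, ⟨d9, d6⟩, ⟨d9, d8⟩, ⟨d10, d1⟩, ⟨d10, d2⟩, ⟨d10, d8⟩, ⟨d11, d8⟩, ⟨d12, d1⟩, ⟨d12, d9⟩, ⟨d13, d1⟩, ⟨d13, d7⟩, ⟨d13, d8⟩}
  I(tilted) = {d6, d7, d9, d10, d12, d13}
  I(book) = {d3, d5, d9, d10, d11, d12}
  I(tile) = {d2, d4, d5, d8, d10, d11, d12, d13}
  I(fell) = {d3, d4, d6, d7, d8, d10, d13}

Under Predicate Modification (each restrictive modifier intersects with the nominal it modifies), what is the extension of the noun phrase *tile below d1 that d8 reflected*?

⟦below d1⟧ = {x : ⟨x, d1⟩ ∈ ⟦below⟧} = {d1, d2, d3, d4, d5, d9, d10, d12, d13}
⟦that d8 reflected⟧ = {x : ⟨d8, x⟩ ∈ ⟦reflected⟧} = {d1, d2, d4, d6, d7, d8, d13}
⟦tile⟧ = {d2, d4, d5, d8, d10, d11, d12, d13}
… ∩ ⟦below d1⟧ = {d2, d4, d5, d8, d10, d11, d12, d13} ∩ {d1, d2, d3, d4, d5, d9, d10, d12, d13} = {d2, d4, d5, d10, d12, d13}
… ∩ ⟦that d8 reflected⟧ = {d2, d4, d5, d10, d12, d13} ∩ {d1, d2, d4, d6, d7, d8, d13} = {d2, d4, d13}
So ⟦tile below d1 that d8 reflected⟧ = {d2, d4, d13}.

{d2, d4, d13}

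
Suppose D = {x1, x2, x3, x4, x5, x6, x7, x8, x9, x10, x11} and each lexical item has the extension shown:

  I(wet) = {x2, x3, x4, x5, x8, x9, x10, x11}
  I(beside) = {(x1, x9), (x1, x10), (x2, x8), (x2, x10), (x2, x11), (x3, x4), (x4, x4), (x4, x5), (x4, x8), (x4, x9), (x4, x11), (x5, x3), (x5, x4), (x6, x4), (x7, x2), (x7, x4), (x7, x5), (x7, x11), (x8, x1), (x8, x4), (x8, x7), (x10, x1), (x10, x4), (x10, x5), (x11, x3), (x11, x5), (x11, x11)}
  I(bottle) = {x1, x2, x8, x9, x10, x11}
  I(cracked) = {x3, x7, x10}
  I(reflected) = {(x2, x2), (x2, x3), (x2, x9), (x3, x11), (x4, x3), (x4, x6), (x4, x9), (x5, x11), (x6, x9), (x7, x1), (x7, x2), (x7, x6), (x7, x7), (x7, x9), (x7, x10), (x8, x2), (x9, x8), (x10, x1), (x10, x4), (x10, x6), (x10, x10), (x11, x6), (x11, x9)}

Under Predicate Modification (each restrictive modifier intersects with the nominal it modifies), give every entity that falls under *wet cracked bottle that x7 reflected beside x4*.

{x10}

⟦that x7 reflected⟧ = {x : ⟨x7, x⟩ ∈ ⟦reflected⟧} = {x1, x2, x6, x7, x9, x10}
⟦beside x4⟧ = {x : ⟨x, x4⟩ ∈ ⟦beside⟧} = {x3, x4, x5, x6, x7, x8, x10}
⟦bottle⟧ = {x1, x2, x8, x9, x10, x11}
… ∩ ⟦that x7 reflected⟧ = {x1, x2, x8, x9, x10, x11} ∩ {x1, x2, x6, x7, x9, x10} = {x1, x2, x9, x10}
… ∩ ⟦beside x4⟧ = {x1, x2, x9, x10} ∩ {x3, x4, x5, x6, x7, x8, x10} = {x10}
… ∩ ⟦wet⟧ = {x10} ∩ {x2, x3, x4, x5, x8, x9, x10, x11} = {x10}
… ∩ ⟦cracked⟧ = {x10} ∩ {x3, x7, x10} = {x10}
So ⟦wet cracked bottle that x7 reflected beside x4⟧ = {x10}.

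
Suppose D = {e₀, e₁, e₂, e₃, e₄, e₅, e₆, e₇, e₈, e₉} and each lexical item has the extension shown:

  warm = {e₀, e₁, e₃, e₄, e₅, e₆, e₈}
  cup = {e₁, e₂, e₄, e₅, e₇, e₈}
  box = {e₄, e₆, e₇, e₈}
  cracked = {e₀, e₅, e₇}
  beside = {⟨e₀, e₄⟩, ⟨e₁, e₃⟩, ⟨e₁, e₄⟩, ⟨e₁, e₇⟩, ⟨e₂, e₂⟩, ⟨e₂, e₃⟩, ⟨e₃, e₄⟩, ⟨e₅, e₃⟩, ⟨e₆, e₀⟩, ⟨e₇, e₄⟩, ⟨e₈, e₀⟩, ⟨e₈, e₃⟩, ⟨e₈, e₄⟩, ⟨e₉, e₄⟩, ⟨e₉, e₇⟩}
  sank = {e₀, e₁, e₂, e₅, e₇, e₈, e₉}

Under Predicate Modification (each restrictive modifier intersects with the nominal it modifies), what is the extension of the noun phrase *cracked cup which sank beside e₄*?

⟦which sank⟧ = ⟦sank⟧ = {e₀, e₁, e₂, e₅, e₇, e₈, e₉}
⟦beside e₄⟧ = {x : ⟨x, e₄⟩ ∈ ⟦beside⟧} = {e₀, e₁, e₃, e₇, e₈, e₉}
⟦cup⟧ = {e₁, e₂, e₄, e₅, e₇, e₈}
… ∩ ⟦which sank⟧ = {e₁, e₂, e₄, e₅, e₇, e₈} ∩ {e₀, e₁, e₂, e₅, e₇, e₈, e₉} = {e₁, e₂, e₅, e₇, e₈}
… ∩ ⟦beside e₄⟧ = {e₁, e₂, e₅, e₇, e₈} ∩ {e₀, e₁, e₃, e₇, e₈, e₉} = {e₁, e₇, e₈}
… ∩ ⟦cracked⟧ = {e₁, e₇, e₈} ∩ {e₀, e₅, e₇} = {e₇}
So ⟦cracked cup which sank beside e₄⟧ = {e₇}.

{e₇}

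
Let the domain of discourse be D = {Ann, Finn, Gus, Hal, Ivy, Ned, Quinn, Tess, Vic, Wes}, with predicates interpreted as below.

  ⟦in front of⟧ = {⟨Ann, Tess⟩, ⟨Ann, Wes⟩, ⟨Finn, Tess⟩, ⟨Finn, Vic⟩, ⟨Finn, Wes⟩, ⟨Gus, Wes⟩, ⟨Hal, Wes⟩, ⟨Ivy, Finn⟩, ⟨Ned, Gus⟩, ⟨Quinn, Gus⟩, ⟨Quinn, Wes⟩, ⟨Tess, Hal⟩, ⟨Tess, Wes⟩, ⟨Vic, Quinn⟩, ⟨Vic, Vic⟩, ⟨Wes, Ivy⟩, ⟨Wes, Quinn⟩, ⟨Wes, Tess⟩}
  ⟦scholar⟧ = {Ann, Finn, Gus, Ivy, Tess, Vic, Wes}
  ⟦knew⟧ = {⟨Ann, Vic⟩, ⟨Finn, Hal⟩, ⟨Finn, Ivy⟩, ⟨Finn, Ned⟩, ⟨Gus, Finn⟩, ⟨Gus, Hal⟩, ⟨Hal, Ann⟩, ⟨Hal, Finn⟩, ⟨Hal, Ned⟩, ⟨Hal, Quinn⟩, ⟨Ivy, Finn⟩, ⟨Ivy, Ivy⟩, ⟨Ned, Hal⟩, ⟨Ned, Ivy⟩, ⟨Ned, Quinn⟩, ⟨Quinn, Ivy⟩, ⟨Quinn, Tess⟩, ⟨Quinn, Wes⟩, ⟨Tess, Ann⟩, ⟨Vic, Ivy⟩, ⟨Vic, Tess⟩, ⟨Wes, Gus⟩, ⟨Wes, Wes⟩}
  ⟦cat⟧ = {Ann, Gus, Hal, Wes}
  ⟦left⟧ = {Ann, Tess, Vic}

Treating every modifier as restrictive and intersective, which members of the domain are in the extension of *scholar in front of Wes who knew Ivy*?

⟦in front of Wes⟧ = {x : ⟨x, Wes⟩ ∈ ⟦in front of⟧} = {Ann, Finn, Gus, Hal, Quinn, Tess}
⟦who knew Ivy⟧ = {x : ⟨x, Ivy⟩ ∈ ⟦knew⟧} = {Finn, Ivy, Ned, Quinn, Vic}
⟦scholar⟧ = {Ann, Finn, Gus, Ivy, Tess, Vic, Wes}
… ∩ ⟦in front of Wes⟧ = {Ann, Finn, Gus, Ivy, Tess, Vic, Wes} ∩ {Ann, Finn, Gus, Hal, Quinn, Tess} = {Ann, Finn, Gus, Tess}
… ∩ ⟦who knew Ivy⟧ = {Ann, Finn, Gus, Tess} ∩ {Finn, Ivy, Ned, Quinn, Vic} = {Finn}
So ⟦scholar in front of Wes who knew Ivy⟧ = {Finn}.

{Finn}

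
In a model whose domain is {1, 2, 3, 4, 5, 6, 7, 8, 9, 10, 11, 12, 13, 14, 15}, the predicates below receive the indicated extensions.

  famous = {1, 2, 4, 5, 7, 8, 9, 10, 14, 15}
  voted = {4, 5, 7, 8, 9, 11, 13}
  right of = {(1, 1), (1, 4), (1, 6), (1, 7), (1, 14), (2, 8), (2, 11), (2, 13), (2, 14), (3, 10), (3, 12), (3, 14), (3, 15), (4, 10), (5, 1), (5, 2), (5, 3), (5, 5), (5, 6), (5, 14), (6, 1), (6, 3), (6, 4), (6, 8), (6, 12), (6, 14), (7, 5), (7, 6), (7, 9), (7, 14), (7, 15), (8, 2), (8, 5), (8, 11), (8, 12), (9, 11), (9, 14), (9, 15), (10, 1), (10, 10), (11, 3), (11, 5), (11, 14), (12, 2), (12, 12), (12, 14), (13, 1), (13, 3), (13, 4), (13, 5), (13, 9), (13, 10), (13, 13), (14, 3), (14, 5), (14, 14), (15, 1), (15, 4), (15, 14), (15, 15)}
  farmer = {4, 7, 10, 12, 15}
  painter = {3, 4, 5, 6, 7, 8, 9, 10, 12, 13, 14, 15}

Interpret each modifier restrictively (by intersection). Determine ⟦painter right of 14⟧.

{3, 5, 6, 7, 9, 12, 14, 15}

⟦right of 14⟧ = {x : ⟨x, 14⟩ ∈ ⟦right of⟧} = {1, 2, 3, 5, 6, 7, 9, 11, 12, 14, 15}
⟦painter⟧ = {3, 4, 5, 6, 7, 8, 9, 10, 12, 13, 14, 15}
… ∩ ⟦right of 14⟧ = {3, 4, 5, 6, 7, 8, 9, 10, 12, 13, 14, 15} ∩ {1, 2, 3, 5, 6, 7, 9, 11, 12, 14, 15} = {3, 5, 6, 7, 9, 12, 14, 15}
So ⟦painter right of 14⟧ = {3, 5, 6, 7, 9, 12, 14, 15}.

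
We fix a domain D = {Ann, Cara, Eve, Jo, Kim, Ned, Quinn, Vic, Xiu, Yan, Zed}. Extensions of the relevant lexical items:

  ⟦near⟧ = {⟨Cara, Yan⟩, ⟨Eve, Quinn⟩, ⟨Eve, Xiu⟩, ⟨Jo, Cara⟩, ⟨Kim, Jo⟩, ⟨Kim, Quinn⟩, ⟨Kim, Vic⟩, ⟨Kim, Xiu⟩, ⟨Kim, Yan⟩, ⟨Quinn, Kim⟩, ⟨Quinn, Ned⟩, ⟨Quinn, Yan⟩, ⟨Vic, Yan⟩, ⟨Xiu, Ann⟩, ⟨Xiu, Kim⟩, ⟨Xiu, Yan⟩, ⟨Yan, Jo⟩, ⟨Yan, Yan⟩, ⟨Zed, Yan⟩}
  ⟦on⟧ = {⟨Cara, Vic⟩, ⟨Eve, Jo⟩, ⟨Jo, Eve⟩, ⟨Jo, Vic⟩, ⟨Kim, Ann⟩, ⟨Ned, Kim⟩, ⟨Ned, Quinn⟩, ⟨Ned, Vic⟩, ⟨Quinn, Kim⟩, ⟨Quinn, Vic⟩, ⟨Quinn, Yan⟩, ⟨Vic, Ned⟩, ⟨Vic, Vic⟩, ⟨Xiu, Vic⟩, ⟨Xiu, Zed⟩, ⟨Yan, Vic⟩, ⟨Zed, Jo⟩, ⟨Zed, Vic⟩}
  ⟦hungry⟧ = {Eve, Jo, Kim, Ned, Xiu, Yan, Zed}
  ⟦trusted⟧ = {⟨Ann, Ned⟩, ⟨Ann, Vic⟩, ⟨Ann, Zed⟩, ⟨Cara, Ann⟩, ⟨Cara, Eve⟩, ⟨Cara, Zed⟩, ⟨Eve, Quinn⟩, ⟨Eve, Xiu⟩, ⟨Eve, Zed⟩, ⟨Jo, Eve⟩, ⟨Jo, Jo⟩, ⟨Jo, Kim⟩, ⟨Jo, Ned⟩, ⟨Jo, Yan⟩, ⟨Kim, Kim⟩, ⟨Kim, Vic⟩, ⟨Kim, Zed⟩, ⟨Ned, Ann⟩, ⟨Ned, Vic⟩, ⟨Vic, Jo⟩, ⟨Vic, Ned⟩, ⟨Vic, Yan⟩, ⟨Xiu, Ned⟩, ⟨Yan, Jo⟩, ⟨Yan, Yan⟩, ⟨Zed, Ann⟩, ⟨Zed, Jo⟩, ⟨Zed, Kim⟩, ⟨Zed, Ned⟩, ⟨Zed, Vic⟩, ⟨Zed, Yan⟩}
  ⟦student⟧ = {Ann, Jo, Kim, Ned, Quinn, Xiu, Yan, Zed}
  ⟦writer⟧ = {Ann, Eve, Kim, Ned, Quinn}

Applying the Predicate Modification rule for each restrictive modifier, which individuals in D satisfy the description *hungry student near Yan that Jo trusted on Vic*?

{Yan}

⟦near Yan⟧ = {x : ⟨x, Yan⟩ ∈ ⟦near⟧} = {Cara, Kim, Quinn, Vic, Xiu, Yan, Zed}
⟦that Jo trusted⟧ = {x : ⟨Jo, x⟩ ∈ ⟦trusted⟧} = {Eve, Jo, Kim, Ned, Yan}
⟦on Vic⟧ = {x : ⟨x, Vic⟩ ∈ ⟦on⟧} = {Cara, Jo, Ned, Quinn, Vic, Xiu, Yan, Zed}
⟦student⟧ = {Ann, Jo, Kim, Ned, Quinn, Xiu, Yan, Zed}
… ∩ ⟦near Yan⟧ = {Ann, Jo, Kim, Ned, Quinn, Xiu, Yan, Zed} ∩ {Cara, Kim, Quinn, Vic, Xiu, Yan, Zed} = {Kim, Quinn, Xiu, Yan, Zed}
… ∩ ⟦that Jo trusted⟧ = {Kim, Quinn, Xiu, Yan, Zed} ∩ {Eve, Jo, Kim, Ned, Yan} = {Kim, Yan}
… ∩ ⟦on Vic⟧ = {Kim, Yan} ∩ {Cara, Jo, Ned, Quinn, Vic, Xiu, Yan, Zed} = {Yan}
… ∩ ⟦hungry⟧ = {Yan} ∩ {Eve, Jo, Kim, Ned, Xiu, Yan, Zed} = {Yan}
So ⟦hungry student near Yan that Jo trusted on Vic⟧ = {Yan}.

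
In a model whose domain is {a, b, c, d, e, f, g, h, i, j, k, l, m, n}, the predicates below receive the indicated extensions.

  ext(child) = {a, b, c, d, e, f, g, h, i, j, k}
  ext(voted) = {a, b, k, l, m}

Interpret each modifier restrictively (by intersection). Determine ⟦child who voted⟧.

⟦who voted⟧ = ⟦voted⟧ = {a, b, k, l, m}
⟦child⟧ = {a, b, c, d, e, f, g, h, i, j, k}
… ∩ ⟦who voted⟧ = {a, b, c, d, e, f, g, h, i, j, k} ∩ {a, b, k, l, m} = {a, b, k}
So ⟦child who voted⟧ = {a, b, k}.

{a, b, k}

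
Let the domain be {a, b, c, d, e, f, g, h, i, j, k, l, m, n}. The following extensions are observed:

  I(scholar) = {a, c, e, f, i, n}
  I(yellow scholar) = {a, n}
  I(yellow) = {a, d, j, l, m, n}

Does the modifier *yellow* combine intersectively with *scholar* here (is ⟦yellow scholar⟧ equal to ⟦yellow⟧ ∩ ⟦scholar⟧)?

yes

⟦yellow⟧ ∩ ⟦scholar⟧ = {a, d, j, l, m, n} ∩ {a, c, e, f, i, n} = {a, n}
Observed ⟦yellow scholar⟧ = {a, n}.
These coincide, so the modifier is intersective here.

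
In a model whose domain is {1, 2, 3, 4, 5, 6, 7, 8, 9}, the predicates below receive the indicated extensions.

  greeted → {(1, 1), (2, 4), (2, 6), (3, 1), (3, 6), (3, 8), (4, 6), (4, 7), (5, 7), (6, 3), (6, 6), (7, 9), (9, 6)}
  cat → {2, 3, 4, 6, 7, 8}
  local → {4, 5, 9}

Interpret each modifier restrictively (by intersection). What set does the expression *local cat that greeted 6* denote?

⟦that greeted 6⟧ = {x : ⟨x, 6⟩ ∈ ⟦greeted⟧} = {2, 3, 4, 6, 9}
⟦cat⟧ = {2, 3, 4, 6, 7, 8}
… ∩ ⟦that greeted 6⟧ = {2, 3, 4, 6, 7, 8} ∩ {2, 3, 4, 6, 9} = {2, 3, 4, 6}
… ∩ ⟦local⟧ = {2, 3, 4, 6} ∩ {4, 5, 9} = {4}
So ⟦local cat that greeted 6⟧ = {4}.

{4}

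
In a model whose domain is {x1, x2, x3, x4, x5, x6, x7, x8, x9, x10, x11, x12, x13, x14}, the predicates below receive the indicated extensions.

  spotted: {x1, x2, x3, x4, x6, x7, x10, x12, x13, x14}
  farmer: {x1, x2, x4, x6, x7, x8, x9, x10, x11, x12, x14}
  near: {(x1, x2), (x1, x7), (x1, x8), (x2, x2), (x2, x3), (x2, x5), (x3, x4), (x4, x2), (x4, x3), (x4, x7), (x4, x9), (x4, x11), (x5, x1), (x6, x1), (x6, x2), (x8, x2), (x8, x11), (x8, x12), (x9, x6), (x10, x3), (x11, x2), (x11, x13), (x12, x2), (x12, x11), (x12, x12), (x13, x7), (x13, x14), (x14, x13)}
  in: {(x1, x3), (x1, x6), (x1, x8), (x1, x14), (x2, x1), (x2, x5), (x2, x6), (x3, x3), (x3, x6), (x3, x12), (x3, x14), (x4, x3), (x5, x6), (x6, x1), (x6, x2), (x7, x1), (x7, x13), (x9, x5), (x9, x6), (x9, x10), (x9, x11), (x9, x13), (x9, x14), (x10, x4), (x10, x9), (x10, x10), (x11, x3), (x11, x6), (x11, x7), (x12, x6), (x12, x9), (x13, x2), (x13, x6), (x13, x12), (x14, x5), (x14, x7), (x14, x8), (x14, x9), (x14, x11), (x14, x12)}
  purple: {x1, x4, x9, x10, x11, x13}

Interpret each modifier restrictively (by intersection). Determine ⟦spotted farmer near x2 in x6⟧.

⟦near x2⟧ = {x : ⟨x, x2⟩ ∈ ⟦near⟧} = {x1, x2, x4, x6, x8, x11, x12}
⟦in x6⟧ = {x : ⟨x, x6⟩ ∈ ⟦in⟧} = {x1, x2, x3, x5, x9, x11, x12, x13}
⟦farmer⟧ = {x1, x2, x4, x6, x7, x8, x9, x10, x11, x12, x14}
… ∩ ⟦near x2⟧ = {x1, x2, x4, x6, x7, x8, x9, x10, x11, x12, x14} ∩ {x1, x2, x4, x6, x8, x11, x12} = {x1, x2, x4, x6, x8, x11, x12}
… ∩ ⟦in x6⟧ = {x1, x2, x4, x6, x8, x11, x12} ∩ {x1, x2, x3, x5, x9, x11, x12, x13} = {x1, x2, x11, x12}
… ∩ ⟦spotted⟧ = {x1, x2, x11, x12} ∩ {x1, x2, x3, x4, x6, x7, x10, x12, x13, x14} = {x1, x2, x12}
So ⟦spotted farmer near x2 in x6⟧ = {x1, x2, x12}.

{x1, x2, x12}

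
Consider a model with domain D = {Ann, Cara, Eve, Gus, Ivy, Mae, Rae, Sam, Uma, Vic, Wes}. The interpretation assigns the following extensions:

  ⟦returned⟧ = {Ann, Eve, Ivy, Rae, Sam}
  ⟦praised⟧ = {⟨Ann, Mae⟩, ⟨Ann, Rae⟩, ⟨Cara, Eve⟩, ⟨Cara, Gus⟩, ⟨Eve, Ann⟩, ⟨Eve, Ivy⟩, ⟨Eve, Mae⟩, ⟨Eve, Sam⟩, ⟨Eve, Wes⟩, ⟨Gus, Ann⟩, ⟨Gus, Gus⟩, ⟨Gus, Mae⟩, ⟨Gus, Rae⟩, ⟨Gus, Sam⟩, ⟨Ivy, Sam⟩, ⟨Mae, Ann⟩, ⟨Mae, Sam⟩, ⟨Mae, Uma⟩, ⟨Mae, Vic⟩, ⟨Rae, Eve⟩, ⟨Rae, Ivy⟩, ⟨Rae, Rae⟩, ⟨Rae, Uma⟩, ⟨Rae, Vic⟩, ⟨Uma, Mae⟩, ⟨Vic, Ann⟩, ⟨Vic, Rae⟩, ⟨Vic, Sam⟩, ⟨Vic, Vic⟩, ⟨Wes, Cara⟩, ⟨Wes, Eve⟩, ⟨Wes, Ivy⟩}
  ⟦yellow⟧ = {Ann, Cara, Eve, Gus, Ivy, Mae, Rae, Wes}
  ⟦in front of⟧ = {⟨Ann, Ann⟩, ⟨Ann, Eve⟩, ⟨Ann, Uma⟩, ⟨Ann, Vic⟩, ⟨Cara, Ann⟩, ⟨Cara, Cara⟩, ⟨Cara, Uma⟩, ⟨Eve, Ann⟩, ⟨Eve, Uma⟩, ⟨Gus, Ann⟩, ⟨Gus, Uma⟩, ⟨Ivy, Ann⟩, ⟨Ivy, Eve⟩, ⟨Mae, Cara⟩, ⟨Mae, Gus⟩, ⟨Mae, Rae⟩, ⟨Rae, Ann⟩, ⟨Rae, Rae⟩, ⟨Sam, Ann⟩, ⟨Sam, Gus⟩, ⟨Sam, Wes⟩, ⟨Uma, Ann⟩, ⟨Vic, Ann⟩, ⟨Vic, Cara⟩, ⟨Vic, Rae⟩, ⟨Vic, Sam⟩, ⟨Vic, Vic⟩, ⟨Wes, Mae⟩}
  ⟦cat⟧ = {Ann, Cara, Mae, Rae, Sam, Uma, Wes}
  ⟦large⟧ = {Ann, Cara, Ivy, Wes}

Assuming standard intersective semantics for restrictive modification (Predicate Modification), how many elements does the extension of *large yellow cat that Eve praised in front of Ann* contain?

1

⟦that Eve praised⟧ = {x : ⟨Eve, x⟩ ∈ ⟦praised⟧} = {Ann, Ivy, Mae, Sam, Wes}
⟦in front of Ann⟧ = {x : ⟨x, Ann⟩ ∈ ⟦in front of⟧} = {Ann, Cara, Eve, Gus, Ivy, Rae, Sam, Uma, Vic}
⟦cat⟧ = {Ann, Cara, Mae, Rae, Sam, Uma, Wes}
… ∩ ⟦that Eve praised⟧ = {Ann, Cara, Mae, Rae, Sam, Uma, Wes} ∩ {Ann, Ivy, Mae, Sam, Wes} = {Ann, Mae, Sam, Wes}
… ∩ ⟦in front of Ann⟧ = {Ann, Mae, Sam, Wes} ∩ {Ann, Cara, Eve, Gus, Ivy, Rae, Sam, Uma, Vic} = {Ann, Sam}
… ∩ ⟦large⟧ = {Ann, Sam} ∩ {Ann, Cara, Ivy, Wes} = {Ann}
… ∩ ⟦yellow⟧ = {Ann} ∩ {Ann, Cara, Eve, Gus, Ivy, Mae, Rae, Wes} = {Ann}
⟦large yellow cat that Eve praised in front of Ann⟧ = {Ann}, so the cardinality is 1.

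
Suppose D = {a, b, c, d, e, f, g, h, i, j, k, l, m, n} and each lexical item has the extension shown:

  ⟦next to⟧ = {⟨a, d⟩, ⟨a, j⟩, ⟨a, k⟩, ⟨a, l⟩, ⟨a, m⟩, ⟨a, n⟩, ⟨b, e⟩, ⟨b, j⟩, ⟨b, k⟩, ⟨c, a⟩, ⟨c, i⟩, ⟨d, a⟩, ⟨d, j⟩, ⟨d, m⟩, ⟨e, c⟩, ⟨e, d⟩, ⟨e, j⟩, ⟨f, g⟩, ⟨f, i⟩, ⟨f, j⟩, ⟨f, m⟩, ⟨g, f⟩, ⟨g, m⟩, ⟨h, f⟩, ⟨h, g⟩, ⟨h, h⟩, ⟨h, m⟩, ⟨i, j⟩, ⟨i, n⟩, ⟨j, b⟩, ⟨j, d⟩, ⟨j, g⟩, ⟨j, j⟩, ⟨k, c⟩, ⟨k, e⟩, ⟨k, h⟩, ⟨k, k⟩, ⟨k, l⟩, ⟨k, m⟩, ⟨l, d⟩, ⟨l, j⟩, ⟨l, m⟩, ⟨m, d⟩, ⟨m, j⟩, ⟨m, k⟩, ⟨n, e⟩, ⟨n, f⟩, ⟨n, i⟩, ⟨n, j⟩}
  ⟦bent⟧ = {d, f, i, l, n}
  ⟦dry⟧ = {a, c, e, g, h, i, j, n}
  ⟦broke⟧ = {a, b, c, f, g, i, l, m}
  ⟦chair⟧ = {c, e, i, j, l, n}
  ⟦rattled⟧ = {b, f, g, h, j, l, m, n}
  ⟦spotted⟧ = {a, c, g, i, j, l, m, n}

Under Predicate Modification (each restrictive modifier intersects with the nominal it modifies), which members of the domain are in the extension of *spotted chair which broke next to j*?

{i, l}

⟦which broke⟧ = ⟦broke⟧ = {a, b, c, f, g, i, l, m}
⟦next to j⟧ = {x : ⟨x, j⟩ ∈ ⟦next to⟧} = {a, b, d, e, f, i, j, l, m, n}
⟦chair⟧ = {c, e, i, j, l, n}
… ∩ ⟦which broke⟧ = {c, e, i, j, l, n} ∩ {a, b, c, f, g, i, l, m} = {c, i, l}
… ∩ ⟦next to j⟧ = {c, i, l} ∩ {a, b, d, e, f, i, j, l, m, n} = {i, l}
… ∩ ⟦spotted⟧ = {i, l} ∩ {a, c, g, i, j, l, m, n} = {i, l}
So ⟦spotted chair which broke next to j⟧ = {i, l}.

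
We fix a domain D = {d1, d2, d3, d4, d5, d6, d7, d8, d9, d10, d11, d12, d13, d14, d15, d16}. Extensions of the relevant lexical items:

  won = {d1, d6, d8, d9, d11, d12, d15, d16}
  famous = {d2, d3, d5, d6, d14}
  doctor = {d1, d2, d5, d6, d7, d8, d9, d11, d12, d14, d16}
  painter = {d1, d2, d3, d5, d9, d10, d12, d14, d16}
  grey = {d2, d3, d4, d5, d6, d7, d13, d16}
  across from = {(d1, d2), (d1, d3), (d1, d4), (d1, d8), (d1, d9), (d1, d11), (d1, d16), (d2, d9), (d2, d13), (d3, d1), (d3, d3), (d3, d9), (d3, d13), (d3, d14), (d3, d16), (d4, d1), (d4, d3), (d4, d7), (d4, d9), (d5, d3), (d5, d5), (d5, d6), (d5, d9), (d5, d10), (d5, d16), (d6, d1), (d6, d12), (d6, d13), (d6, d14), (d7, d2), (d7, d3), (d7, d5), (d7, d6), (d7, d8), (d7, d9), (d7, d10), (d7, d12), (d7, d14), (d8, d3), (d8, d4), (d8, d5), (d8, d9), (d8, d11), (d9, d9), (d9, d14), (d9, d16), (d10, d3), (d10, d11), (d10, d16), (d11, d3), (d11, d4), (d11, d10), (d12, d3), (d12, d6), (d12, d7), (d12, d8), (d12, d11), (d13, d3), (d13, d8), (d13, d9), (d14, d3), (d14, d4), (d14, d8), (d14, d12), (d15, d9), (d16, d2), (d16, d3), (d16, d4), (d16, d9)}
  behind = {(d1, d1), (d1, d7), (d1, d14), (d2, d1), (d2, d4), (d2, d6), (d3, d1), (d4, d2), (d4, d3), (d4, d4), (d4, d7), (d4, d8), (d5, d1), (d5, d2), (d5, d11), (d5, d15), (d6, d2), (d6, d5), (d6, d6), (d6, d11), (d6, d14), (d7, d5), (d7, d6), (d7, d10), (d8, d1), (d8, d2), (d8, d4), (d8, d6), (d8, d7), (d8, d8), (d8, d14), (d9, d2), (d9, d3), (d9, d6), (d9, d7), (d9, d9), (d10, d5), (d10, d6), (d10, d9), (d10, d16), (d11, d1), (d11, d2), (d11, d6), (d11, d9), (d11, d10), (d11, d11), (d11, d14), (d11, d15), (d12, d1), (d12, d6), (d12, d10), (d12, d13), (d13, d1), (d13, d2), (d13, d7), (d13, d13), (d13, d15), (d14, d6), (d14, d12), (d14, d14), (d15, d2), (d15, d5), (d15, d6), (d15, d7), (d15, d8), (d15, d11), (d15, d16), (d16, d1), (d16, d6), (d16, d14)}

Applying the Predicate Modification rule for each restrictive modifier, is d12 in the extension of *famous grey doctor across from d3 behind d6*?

⟦across from d3⟧ = {x : ⟨x, d3⟩ ∈ ⟦across from⟧} = {d1, d3, d4, d5, d7, d8, d10, d11, d12, d13, d14, d16}
⟦behind d6⟧ = {x : ⟨x, d6⟩ ∈ ⟦behind⟧} = {d2, d6, d7, d8, d9, d10, d11, d12, d14, d15, d16}
⟦doctor⟧ = {d1, d2, d5, d6, d7, d8, d9, d11, d12, d14, d16}
… ∩ ⟦across from d3⟧ = {d1, d2, d5, d6, d7, d8, d9, d11, d12, d14, d16} ∩ {d1, d3, d4, d5, d7, d8, d10, d11, d12, d13, d14, d16} = {d1, d5, d7, d8, d11, d12, d14, d16}
… ∩ ⟦behind d6⟧ = {d1, d5, d7, d8, d11, d12, d14, d16} ∩ {d2, d6, d7, d8, d9, d10, d11, d12, d14, d15, d16} = {d7, d8, d11, d12, d14, d16}
… ∩ ⟦famous⟧ = {d7, d8, d11, d12, d14, d16} ∩ {d2, d3, d5, d6, d14} = {d14}
… ∩ ⟦grey⟧ = {d14} ∩ {d2, d3, d4, d5, d6, d7, d13, d16} = ∅
⟦famous grey doctor across from d3 behind d6⟧ = ∅; d12 ∉ this set.

no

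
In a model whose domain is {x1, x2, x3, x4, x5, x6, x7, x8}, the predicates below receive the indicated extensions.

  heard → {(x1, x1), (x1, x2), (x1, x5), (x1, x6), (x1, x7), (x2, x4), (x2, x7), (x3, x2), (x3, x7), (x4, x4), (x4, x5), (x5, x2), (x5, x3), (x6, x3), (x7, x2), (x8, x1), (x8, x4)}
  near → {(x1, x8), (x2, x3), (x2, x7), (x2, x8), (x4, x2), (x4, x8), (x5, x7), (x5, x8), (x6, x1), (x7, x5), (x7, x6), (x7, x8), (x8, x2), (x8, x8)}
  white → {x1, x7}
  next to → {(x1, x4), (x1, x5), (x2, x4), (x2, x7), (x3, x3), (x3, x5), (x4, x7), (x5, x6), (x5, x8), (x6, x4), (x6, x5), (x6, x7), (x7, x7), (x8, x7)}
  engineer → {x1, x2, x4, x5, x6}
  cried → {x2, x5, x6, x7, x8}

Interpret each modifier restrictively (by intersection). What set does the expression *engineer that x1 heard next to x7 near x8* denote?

{x2}

⟦that x1 heard⟧ = {x : ⟨x1, x⟩ ∈ ⟦heard⟧} = {x1, x2, x5, x6, x7}
⟦next to x7⟧ = {x : ⟨x, x7⟩ ∈ ⟦next to⟧} = {x2, x4, x6, x7, x8}
⟦near x8⟧ = {x : ⟨x, x8⟩ ∈ ⟦near⟧} = {x1, x2, x4, x5, x7, x8}
⟦engineer⟧ = {x1, x2, x4, x5, x6}
… ∩ ⟦that x1 heard⟧ = {x1, x2, x4, x5, x6} ∩ {x1, x2, x5, x6, x7} = {x1, x2, x5, x6}
… ∩ ⟦next to x7⟧ = {x1, x2, x5, x6} ∩ {x2, x4, x6, x7, x8} = {x2, x6}
… ∩ ⟦near x8⟧ = {x2, x6} ∩ {x1, x2, x4, x5, x7, x8} = {x2}
So ⟦engineer that x1 heard next to x7 near x8⟧ = {x2}.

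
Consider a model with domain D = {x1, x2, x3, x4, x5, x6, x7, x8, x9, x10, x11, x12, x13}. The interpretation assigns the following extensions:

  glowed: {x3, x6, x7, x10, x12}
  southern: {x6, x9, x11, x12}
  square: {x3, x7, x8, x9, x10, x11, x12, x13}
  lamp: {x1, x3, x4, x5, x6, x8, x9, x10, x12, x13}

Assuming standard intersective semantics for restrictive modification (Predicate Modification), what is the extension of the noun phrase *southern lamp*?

{x6, x9, x12}

⟦lamp⟧ = {x1, x3, x4, x5, x6, x8, x9, x10, x12, x13}
… ∩ ⟦southern⟧ = {x1, x3, x4, x5, x6, x8, x9, x10, x12, x13} ∩ {x6, x9, x11, x12} = {x6, x9, x12}
So ⟦southern lamp⟧ = {x6, x9, x12}.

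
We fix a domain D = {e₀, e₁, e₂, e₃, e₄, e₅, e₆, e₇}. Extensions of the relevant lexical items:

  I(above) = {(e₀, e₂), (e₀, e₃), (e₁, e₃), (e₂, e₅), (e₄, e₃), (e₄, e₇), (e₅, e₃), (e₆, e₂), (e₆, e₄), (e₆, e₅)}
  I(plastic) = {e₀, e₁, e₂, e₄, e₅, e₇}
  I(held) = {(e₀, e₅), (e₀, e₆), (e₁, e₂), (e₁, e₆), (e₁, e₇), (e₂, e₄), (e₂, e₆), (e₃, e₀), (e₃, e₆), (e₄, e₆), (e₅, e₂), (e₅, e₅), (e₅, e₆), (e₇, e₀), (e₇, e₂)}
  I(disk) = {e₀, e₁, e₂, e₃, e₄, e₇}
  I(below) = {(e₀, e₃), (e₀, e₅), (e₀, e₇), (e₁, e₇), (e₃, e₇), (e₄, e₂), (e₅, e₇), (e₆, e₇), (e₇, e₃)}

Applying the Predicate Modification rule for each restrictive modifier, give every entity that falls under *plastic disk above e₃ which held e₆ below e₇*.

{e₀, e₁}

⟦above e₃⟧ = {x : ⟨x, e₃⟩ ∈ ⟦above⟧} = {e₀, e₁, e₄, e₅}
⟦which held e₆⟧ = {x : ⟨x, e₆⟩ ∈ ⟦held⟧} = {e₀, e₁, e₂, e₃, e₄, e₅}
⟦below e₇⟧ = {x : ⟨x, e₇⟩ ∈ ⟦below⟧} = {e₀, e₁, e₃, e₅, e₆}
⟦disk⟧ = {e₀, e₁, e₂, e₃, e₄, e₇}
… ∩ ⟦above e₃⟧ = {e₀, e₁, e₂, e₃, e₄, e₇} ∩ {e₀, e₁, e₄, e₅} = {e₀, e₁, e₄}
… ∩ ⟦which held e₆⟧ = {e₀, e₁, e₄} ∩ {e₀, e₁, e₂, e₃, e₄, e₅} = {e₀, e₁, e₄}
… ∩ ⟦below e₇⟧ = {e₀, e₁, e₄} ∩ {e₀, e₁, e₃, e₅, e₆} = {e₀, e₁}
… ∩ ⟦plastic⟧ = {e₀, e₁} ∩ {e₀, e₁, e₂, e₄, e₅, e₇} = {e₀, e₁}
So ⟦plastic disk above e₃ which held e₆ below e₇⟧ = {e₀, e₁}.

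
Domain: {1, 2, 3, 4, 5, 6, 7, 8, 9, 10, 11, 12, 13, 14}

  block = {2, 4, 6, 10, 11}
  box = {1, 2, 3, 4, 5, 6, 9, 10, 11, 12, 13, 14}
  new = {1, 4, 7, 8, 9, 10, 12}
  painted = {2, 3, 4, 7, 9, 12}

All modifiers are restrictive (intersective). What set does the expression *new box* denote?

⟦box⟧ = {1, 2, 3, 4, 5, 6, 9, 10, 11, 12, 13, 14}
… ∩ ⟦new⟧ = {1, 2, 3, 4, 5, 6, 9, 10, 11, 12, 13, 14} ∩ {1, 4, 7, 8, 9, 10, 12} = {1, 4, 9, 10, 12}
So ⟦new box⟧ = {1, 4, 9, 10, 12}.

{1, 4, 9, 10, 12}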